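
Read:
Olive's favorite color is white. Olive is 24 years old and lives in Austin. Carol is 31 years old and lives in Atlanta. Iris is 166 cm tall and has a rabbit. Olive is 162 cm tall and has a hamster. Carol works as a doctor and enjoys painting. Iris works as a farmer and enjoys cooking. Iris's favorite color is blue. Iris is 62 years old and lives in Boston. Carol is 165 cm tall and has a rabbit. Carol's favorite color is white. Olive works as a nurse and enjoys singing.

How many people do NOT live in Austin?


Not in Austin: 2

2


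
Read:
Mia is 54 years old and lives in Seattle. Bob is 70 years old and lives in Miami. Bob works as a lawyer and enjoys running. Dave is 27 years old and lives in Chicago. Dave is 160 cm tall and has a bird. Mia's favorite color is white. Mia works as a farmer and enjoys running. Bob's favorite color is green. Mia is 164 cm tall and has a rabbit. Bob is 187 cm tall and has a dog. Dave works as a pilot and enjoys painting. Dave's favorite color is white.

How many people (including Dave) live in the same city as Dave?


Dave lives in Chicago. Count = 1

1


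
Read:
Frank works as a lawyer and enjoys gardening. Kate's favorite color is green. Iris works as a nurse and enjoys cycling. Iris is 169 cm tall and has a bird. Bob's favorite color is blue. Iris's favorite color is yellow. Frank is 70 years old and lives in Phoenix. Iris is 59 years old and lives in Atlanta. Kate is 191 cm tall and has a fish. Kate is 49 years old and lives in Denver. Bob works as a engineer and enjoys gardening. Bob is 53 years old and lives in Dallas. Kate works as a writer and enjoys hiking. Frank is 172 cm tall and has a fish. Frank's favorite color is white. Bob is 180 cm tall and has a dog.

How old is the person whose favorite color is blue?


Person with favorite color=blue is Bob, age 53

53


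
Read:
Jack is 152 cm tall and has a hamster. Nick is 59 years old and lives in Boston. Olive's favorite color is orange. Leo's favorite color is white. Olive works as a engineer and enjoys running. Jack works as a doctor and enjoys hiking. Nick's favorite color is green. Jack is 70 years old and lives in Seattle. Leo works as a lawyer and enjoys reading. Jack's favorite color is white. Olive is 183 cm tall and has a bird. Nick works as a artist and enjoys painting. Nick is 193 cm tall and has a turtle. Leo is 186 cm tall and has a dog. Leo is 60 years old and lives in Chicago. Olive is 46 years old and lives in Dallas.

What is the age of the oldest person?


Oldest: Jack at 70

70


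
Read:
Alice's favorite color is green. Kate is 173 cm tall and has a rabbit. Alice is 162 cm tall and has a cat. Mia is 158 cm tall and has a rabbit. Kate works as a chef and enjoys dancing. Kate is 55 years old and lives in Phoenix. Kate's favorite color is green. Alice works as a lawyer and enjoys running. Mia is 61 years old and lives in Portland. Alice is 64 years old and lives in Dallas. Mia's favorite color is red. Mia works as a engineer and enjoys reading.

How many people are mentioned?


People: Mia, Kate, Alice. Count = 3

3


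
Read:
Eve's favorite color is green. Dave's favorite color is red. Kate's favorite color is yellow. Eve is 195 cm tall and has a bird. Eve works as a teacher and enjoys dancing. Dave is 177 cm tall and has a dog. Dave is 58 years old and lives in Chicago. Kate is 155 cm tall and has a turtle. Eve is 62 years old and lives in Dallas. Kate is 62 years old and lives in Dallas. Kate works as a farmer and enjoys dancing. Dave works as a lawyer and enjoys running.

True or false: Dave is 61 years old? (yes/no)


Dave is actually 58. no

no


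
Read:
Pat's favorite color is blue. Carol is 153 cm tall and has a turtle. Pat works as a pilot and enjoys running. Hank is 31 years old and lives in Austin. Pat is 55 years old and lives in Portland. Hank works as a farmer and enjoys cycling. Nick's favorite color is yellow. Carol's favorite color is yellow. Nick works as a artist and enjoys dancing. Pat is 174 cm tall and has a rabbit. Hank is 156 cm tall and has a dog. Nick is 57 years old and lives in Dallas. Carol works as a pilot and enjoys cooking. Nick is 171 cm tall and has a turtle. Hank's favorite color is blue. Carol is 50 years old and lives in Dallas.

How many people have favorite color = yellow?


Count: 2

2


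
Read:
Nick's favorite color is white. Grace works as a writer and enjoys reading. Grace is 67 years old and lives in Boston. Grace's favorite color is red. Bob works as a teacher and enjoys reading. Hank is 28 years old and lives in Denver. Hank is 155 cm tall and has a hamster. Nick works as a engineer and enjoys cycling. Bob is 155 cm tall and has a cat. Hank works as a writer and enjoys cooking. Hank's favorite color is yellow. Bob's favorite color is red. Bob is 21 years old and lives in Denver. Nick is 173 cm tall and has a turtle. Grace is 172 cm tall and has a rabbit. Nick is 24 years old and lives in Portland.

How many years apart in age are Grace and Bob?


67 vs 21, diff = 46

46


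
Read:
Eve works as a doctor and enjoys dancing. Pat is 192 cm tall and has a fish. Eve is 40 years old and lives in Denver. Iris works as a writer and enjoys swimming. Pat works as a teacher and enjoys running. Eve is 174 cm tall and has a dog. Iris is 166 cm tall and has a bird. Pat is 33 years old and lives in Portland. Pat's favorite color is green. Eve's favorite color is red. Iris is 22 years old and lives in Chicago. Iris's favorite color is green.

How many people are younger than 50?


Filter: 3

3


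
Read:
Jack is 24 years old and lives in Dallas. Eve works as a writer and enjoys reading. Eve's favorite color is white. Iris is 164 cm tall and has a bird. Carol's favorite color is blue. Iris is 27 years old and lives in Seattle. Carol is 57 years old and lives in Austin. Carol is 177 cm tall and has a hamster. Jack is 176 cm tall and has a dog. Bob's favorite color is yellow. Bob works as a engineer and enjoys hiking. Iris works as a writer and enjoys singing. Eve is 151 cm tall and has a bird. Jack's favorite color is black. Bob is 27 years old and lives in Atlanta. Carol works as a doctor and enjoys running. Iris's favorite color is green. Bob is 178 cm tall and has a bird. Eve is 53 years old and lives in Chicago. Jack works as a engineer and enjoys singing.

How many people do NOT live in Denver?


Not in Denver: 5

5


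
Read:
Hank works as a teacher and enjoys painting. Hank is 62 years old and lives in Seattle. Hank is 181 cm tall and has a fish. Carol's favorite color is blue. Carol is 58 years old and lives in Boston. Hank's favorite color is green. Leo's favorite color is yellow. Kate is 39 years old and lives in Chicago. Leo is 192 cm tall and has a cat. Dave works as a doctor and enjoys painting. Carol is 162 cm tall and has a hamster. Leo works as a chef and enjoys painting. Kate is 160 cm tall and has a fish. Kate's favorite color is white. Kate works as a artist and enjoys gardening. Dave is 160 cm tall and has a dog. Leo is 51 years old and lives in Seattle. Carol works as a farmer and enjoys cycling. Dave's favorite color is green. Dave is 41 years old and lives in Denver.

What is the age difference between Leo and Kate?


|51 - 39| = 12

12


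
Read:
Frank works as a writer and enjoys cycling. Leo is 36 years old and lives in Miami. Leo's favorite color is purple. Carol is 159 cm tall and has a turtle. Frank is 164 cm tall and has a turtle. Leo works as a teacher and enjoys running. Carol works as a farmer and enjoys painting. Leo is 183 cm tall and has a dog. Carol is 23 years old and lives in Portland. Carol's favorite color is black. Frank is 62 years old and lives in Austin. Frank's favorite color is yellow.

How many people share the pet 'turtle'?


Count: 2

2


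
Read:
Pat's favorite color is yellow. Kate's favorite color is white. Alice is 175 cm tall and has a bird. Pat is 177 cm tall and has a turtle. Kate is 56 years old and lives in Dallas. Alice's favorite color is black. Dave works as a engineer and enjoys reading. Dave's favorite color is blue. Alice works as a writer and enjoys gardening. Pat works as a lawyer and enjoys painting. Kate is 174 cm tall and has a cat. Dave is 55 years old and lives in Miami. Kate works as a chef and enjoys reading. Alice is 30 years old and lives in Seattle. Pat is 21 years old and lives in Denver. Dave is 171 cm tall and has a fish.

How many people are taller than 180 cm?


Taller than 180: 0

0


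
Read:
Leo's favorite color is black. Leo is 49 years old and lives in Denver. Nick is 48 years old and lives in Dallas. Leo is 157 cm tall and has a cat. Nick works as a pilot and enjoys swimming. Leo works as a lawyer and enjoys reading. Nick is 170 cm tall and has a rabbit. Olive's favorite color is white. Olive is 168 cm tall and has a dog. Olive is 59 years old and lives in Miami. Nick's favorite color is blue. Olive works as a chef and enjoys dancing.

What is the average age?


Sum=156, n=3, avg=52

52


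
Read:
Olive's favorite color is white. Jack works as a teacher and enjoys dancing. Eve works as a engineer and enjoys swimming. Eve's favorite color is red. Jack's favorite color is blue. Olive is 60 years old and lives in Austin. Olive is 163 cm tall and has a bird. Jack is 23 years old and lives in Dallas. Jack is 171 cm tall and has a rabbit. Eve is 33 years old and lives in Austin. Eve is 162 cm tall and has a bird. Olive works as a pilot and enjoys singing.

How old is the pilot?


The pilot is Olive, age 60

60


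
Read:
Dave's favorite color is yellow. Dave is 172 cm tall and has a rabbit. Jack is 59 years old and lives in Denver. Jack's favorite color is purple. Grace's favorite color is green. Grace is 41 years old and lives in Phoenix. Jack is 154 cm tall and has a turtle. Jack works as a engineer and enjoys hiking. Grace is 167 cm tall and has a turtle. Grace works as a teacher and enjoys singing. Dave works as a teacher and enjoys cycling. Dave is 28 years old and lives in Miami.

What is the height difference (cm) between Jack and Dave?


|154 - 172| = 18

18


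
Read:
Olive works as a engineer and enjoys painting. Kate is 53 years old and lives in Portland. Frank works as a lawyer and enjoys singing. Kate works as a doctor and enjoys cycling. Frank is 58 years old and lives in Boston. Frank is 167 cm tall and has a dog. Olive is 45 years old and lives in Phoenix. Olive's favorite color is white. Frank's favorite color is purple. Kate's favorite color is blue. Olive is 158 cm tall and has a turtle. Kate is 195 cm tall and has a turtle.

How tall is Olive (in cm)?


Olive is 158 cm tall

158


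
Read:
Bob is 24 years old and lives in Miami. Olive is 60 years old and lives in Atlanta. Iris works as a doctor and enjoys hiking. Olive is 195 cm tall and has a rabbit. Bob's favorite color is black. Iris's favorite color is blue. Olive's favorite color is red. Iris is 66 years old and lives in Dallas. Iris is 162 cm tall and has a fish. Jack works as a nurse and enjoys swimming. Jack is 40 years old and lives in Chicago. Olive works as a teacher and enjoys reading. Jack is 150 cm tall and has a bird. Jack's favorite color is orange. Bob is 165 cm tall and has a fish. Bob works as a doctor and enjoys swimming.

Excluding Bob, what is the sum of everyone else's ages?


Sum (excluding Bob): 166

166


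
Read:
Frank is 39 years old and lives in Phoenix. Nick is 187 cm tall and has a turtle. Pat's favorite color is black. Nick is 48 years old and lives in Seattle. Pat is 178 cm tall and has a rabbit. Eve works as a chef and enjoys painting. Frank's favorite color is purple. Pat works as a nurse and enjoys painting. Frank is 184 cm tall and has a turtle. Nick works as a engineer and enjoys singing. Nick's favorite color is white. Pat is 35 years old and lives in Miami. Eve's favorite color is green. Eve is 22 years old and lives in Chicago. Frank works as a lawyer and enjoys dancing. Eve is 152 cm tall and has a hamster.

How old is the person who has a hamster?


Person with hamster is Eve, age 22

22


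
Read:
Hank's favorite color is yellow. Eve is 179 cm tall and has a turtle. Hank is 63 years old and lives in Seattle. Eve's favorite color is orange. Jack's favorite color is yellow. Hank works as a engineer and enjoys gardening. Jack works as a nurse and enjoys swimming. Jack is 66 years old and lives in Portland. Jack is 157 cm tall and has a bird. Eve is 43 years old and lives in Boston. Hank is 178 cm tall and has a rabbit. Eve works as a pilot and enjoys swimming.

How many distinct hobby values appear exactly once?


Unique hobby values: 1

1


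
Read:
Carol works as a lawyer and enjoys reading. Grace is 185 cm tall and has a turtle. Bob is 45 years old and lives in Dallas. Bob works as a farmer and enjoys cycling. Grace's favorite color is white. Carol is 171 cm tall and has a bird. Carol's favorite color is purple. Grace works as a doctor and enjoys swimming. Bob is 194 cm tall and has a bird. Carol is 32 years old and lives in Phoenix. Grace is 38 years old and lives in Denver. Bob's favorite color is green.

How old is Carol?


Carol is 32 years old

32


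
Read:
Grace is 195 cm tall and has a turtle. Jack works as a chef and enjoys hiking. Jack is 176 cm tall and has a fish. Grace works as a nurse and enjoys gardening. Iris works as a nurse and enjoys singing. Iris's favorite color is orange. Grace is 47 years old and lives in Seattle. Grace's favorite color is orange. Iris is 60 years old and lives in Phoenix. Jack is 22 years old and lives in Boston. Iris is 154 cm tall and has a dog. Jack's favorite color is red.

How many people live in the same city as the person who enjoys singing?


Person with hobby singing is Iris, city Phoenix. Count = 1

1


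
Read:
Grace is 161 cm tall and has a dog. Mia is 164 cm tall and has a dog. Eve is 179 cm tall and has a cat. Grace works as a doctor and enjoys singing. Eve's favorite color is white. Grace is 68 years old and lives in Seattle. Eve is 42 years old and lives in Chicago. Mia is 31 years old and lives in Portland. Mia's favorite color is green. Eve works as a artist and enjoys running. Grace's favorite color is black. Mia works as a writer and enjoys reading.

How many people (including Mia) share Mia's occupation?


Mia is a writer. Count = 1

1


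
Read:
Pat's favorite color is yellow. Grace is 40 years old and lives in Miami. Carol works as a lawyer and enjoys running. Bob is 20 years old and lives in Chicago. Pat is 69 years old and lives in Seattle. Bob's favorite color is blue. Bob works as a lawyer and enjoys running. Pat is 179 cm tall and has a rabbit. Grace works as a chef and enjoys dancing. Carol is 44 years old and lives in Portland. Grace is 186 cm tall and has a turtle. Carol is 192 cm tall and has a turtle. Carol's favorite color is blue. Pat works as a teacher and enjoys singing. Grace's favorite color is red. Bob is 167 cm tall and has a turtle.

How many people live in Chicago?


Count in Chicago: 1

1


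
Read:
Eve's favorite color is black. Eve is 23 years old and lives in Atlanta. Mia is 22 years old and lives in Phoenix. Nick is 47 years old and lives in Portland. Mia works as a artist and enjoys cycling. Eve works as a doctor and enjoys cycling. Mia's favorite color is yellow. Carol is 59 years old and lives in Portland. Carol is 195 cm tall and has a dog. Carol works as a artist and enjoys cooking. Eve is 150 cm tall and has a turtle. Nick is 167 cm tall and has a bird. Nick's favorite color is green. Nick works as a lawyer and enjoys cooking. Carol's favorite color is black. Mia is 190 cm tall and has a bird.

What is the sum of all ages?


59+23+22+47 = 151

151


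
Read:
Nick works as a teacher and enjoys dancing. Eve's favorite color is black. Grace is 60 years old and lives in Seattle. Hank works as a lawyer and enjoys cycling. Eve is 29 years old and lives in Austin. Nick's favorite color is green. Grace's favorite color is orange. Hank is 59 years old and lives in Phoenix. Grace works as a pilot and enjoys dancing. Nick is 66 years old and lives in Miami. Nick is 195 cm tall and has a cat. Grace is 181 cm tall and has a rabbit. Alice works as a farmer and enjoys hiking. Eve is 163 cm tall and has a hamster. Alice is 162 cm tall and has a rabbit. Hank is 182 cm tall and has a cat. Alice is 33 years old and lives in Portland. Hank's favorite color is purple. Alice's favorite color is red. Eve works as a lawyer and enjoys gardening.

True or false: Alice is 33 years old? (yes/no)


Alice is actually 33. yes

yes


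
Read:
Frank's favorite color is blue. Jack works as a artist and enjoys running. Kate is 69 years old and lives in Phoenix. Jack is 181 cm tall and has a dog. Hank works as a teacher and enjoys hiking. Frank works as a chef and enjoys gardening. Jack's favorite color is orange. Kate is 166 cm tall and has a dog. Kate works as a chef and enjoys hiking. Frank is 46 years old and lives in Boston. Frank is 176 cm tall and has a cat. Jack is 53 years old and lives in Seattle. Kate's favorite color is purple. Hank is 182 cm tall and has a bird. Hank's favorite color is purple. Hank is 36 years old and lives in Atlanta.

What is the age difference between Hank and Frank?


|36 - 46| = 10

10


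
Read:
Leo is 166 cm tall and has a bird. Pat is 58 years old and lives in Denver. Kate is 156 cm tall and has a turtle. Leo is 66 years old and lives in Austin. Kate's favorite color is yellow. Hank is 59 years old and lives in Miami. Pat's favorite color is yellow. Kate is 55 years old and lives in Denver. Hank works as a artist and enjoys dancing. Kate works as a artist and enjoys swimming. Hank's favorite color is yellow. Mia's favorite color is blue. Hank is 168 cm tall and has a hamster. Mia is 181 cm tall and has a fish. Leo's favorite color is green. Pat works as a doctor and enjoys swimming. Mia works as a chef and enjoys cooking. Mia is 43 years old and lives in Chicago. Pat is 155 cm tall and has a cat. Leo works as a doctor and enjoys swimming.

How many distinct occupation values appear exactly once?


Unique occupation values: 1

1


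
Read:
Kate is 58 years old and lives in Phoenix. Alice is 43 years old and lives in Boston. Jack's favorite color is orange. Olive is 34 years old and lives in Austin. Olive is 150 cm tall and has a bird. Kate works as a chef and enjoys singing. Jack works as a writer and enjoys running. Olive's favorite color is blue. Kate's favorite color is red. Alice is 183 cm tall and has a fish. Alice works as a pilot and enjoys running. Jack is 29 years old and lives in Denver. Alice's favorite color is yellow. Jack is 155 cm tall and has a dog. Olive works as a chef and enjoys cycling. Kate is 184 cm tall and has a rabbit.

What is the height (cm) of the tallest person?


Tallest: Kate at 184 cm

184


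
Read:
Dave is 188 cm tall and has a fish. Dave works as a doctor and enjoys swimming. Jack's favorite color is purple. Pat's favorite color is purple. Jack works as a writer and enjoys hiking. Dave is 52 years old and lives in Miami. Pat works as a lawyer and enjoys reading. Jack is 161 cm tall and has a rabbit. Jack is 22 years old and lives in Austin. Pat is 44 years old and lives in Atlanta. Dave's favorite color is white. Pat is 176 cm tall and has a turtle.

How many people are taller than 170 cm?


Taller than 170: 2

2


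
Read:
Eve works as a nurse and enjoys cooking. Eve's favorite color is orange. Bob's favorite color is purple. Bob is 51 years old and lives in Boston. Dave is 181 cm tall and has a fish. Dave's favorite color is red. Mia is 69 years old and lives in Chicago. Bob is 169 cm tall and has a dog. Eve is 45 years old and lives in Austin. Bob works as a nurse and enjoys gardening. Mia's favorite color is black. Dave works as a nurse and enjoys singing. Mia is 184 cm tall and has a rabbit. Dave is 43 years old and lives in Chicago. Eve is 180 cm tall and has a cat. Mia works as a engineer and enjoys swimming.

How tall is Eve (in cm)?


Eve is 180 cm tall

180


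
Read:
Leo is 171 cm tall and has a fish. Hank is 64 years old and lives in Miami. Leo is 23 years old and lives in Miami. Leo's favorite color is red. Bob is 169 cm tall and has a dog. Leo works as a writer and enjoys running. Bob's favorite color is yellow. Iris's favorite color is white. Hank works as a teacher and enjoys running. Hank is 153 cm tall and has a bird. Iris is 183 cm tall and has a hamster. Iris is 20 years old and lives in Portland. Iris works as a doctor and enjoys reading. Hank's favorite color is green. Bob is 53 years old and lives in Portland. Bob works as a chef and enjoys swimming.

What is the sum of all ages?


53+23+20+64 = 160

160


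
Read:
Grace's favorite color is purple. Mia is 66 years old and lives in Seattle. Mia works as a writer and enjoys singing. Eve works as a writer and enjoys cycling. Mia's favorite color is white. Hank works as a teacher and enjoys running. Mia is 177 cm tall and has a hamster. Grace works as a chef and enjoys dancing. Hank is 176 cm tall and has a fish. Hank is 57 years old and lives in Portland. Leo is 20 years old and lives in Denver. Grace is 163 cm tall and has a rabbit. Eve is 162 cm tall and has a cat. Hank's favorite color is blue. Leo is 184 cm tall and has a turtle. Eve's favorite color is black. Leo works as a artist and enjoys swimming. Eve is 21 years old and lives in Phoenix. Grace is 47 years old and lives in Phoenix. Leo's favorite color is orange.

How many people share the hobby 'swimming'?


Count: 1

1


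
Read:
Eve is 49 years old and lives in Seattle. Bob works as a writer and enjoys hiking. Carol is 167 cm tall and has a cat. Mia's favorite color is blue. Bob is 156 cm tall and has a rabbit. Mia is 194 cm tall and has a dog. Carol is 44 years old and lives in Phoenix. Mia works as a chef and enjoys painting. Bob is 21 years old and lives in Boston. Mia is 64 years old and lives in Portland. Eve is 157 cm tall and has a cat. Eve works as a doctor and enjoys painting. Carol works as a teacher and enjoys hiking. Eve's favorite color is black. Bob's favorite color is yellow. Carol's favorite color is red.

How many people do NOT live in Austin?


Not in Austin: 4

4


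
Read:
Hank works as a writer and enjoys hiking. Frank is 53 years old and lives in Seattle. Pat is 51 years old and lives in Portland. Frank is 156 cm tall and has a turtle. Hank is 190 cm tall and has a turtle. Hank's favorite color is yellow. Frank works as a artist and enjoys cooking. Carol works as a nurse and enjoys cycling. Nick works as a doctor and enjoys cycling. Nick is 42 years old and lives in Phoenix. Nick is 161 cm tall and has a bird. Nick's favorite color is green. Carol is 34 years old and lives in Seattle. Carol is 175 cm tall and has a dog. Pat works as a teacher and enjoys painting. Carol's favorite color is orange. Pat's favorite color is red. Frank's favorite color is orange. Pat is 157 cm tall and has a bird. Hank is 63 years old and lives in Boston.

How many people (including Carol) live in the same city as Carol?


Carol lives in Seattle. Count = 2

2


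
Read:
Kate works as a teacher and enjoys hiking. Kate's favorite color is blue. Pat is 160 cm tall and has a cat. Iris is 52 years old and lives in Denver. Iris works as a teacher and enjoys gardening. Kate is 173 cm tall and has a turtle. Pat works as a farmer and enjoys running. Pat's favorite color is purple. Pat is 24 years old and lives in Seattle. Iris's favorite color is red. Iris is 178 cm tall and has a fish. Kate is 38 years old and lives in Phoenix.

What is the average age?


Sum=114, n=3, avg=38

38


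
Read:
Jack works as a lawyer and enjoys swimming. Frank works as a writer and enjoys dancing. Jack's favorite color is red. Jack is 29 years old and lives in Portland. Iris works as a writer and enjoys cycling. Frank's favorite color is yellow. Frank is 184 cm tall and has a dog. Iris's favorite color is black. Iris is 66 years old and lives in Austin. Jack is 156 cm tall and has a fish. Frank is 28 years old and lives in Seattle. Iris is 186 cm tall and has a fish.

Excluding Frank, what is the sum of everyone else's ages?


Sum (excluding Frank): 95

95


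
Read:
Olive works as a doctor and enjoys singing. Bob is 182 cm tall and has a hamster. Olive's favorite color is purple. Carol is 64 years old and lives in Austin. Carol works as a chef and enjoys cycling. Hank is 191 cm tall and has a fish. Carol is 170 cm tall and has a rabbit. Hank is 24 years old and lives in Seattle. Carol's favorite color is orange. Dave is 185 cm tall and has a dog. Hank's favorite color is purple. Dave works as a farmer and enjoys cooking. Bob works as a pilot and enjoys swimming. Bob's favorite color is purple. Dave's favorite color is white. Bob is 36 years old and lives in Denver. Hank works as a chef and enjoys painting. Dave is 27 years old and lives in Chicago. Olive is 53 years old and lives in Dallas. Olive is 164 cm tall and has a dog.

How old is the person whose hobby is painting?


Person with hobby=painting is Hank, age 24

24


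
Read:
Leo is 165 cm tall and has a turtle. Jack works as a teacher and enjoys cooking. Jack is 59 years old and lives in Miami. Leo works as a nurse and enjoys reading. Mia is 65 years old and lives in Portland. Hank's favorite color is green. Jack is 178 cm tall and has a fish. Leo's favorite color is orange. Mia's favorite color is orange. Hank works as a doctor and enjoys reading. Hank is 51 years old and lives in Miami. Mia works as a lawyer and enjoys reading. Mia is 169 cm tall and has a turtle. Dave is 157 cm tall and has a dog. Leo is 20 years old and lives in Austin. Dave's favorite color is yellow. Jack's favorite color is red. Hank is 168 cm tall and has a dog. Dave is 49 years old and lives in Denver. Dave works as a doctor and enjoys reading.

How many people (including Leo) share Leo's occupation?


Leo is a nurse. Count = 1

1


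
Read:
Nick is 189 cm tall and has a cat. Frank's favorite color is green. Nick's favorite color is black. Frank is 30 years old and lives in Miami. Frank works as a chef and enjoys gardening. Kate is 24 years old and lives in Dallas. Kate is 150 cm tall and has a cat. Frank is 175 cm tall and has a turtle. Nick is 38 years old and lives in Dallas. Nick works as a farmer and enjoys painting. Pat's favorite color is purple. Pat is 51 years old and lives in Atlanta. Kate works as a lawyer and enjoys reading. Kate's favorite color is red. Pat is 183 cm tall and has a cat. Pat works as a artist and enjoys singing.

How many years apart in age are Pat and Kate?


51 vs 24, diff = 27

27


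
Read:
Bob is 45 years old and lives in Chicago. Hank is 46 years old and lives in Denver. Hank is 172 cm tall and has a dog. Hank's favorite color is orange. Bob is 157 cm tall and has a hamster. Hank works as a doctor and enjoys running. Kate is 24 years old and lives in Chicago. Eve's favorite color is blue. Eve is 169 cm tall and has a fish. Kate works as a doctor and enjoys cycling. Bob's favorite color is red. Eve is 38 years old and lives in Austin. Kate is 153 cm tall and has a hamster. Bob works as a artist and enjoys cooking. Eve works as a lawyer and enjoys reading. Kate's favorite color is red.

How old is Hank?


Hank is 46 years old

46


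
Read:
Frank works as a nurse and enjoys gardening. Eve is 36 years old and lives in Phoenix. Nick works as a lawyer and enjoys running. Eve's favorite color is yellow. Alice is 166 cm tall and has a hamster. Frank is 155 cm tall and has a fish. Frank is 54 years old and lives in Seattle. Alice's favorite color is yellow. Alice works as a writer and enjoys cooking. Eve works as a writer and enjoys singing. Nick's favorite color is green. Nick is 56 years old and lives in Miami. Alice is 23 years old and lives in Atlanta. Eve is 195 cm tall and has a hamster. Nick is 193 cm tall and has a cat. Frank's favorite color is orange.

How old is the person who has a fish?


Person with fish is Frank, age 54

54


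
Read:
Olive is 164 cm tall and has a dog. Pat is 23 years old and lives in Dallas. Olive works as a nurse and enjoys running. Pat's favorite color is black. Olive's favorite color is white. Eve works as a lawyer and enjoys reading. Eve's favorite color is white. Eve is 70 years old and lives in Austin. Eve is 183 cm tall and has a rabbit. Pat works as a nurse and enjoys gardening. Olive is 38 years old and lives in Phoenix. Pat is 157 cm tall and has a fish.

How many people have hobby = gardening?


Count: 1

1


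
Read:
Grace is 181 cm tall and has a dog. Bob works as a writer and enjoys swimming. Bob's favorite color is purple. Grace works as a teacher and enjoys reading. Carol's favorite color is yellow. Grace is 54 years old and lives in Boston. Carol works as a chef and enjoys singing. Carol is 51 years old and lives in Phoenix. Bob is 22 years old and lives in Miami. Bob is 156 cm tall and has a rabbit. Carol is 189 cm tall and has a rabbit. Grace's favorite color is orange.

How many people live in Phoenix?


Count in Phoenix: 1

1


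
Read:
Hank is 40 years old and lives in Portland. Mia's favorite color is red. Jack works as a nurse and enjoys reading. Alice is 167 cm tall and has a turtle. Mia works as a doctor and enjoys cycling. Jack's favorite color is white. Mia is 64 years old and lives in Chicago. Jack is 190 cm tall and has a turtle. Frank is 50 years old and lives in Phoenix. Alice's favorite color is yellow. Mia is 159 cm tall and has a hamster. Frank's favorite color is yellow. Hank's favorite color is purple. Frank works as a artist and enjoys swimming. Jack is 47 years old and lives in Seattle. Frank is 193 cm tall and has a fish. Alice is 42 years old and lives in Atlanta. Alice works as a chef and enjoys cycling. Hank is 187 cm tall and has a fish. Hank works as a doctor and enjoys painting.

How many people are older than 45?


Filter: 3

3


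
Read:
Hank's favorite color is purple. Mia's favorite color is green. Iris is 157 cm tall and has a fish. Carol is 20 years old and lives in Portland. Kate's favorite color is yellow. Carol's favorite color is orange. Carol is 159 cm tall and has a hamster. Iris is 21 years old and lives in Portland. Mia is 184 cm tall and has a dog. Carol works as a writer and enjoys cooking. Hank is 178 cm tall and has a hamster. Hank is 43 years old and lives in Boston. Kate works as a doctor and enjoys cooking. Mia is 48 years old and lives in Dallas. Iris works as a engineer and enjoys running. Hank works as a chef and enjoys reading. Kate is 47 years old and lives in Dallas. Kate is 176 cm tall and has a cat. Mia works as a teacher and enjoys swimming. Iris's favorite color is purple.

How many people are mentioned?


People: Mia, Hank, Iris, Kate, Carol. Count = 5

5


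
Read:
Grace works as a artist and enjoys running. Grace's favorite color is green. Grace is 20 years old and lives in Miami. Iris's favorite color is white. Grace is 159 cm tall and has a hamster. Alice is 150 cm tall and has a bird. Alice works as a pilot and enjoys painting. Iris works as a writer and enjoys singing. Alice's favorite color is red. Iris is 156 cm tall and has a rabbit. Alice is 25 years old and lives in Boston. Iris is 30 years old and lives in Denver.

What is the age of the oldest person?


Oldest: Iris at 30

30


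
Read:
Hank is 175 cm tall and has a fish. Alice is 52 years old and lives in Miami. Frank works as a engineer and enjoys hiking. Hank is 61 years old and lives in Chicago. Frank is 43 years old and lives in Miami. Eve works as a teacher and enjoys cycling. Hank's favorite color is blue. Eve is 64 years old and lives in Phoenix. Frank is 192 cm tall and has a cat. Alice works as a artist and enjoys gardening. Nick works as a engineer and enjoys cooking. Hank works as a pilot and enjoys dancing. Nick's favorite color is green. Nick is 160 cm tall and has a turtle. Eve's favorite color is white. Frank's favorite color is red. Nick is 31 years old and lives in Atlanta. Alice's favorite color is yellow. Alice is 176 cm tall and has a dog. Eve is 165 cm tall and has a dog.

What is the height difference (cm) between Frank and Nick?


|192 - 160| = 32

32


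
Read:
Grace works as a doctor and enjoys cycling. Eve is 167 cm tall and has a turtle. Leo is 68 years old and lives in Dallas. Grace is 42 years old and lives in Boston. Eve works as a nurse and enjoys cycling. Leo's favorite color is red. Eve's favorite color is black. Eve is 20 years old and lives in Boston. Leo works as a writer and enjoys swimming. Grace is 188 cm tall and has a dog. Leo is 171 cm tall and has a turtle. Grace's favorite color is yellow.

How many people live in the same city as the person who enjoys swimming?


Person with hobby swimming is Leo, city Dallas. Count = 1

1


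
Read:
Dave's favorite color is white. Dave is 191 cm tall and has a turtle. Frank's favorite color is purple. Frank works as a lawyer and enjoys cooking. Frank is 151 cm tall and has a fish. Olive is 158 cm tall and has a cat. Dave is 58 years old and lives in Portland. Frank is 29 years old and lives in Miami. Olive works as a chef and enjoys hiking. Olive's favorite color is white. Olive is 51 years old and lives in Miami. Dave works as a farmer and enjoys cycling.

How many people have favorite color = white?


Count: 2

2


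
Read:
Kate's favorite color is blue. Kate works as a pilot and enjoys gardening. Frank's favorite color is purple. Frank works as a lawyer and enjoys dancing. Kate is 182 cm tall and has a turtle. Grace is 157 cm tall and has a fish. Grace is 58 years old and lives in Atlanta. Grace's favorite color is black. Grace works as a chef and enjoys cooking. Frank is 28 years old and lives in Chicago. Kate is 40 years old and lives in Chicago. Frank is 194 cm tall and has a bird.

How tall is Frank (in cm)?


Frank is 194 cm tall

194


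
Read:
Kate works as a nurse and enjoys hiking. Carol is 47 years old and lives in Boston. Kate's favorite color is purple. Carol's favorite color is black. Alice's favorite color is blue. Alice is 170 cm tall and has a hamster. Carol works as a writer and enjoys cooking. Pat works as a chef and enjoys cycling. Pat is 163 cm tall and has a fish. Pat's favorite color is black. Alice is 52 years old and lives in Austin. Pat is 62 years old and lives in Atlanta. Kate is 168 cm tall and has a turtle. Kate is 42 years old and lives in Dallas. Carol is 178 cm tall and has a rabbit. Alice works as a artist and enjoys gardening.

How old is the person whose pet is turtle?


Person with pet=turtle is Kate, age 42

42


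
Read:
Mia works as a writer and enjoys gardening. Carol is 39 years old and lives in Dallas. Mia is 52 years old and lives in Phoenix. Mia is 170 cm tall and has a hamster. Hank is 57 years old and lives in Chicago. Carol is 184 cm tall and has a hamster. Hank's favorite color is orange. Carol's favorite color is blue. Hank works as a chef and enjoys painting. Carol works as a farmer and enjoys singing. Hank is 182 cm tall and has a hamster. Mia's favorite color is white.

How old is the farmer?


The farmer is Carol, age 39

39


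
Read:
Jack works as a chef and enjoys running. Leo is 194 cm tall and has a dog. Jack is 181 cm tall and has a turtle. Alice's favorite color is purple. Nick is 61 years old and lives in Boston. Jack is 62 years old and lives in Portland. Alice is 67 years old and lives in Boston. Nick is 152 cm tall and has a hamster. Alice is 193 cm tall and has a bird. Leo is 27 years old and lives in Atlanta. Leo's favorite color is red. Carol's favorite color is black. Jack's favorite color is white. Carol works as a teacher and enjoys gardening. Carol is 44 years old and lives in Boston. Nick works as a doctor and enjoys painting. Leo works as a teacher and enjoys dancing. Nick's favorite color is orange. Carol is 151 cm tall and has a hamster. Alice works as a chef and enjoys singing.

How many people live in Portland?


Count in Portland: 1

1


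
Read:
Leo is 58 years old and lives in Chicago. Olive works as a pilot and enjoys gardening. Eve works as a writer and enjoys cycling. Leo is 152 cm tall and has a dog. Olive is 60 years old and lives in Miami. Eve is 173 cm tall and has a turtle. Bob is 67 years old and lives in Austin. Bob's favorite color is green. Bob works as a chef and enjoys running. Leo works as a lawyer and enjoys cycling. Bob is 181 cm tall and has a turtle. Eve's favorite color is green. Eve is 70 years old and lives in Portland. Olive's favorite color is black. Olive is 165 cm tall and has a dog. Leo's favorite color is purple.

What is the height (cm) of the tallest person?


Tallest: Bob at 181 cm

181


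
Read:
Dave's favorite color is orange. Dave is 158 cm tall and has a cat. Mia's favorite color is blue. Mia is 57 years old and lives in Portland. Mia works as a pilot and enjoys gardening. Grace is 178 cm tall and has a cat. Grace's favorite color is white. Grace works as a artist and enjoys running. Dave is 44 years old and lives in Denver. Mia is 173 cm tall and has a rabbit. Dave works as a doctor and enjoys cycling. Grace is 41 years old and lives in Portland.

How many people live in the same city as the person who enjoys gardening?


Person with hobby gardening is Mia, city Portland. Count = 2

2


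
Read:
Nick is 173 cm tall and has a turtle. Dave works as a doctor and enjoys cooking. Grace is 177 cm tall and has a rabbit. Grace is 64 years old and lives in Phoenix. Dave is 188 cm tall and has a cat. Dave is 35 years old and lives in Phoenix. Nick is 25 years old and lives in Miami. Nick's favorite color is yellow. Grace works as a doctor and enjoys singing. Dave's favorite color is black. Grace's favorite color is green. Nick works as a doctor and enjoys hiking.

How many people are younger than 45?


Filter: 2

2


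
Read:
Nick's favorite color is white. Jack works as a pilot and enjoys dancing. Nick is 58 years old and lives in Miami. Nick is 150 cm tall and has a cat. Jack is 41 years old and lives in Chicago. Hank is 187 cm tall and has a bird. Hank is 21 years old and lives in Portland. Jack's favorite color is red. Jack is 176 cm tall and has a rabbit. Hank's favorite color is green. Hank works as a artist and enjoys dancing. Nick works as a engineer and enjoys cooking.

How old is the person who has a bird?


Person with bird is Hank, age 21

21


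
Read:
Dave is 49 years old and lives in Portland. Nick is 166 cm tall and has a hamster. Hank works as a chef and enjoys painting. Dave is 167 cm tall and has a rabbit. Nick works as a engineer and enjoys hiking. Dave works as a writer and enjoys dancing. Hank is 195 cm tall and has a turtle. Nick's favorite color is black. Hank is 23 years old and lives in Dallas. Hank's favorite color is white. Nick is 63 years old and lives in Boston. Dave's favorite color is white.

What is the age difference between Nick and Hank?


|63 - 23| = 40

40


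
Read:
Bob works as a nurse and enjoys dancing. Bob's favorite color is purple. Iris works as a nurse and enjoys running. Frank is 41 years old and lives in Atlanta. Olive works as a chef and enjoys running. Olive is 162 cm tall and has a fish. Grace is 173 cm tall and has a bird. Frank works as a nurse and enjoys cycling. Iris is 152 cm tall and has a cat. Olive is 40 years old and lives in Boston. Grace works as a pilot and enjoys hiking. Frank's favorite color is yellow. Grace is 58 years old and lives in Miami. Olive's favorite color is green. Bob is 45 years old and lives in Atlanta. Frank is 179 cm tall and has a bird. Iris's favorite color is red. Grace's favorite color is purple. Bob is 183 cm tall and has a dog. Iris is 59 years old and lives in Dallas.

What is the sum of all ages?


59+41+58+45+40 = 243

243


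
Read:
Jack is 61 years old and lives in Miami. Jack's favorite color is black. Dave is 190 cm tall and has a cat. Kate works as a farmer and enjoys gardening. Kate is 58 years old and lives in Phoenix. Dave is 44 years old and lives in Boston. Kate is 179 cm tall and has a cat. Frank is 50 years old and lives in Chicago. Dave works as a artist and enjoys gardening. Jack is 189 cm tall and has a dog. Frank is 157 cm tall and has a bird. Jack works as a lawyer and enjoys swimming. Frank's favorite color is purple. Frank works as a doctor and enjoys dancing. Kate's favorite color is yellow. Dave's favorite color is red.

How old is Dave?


Dave is 44 years old

44
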